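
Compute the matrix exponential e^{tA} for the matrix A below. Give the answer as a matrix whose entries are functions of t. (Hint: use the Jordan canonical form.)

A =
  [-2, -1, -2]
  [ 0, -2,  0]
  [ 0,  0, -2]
e^{tA} =
  [exp(-2*t), -t*exp(-2*t), -2*t*exp(-2*t)]
  [0, exp(-2*t), 0]
  [0, 0, exp(-2*t)]

Strategy: write A = P · J · P⁻¹ where J is a Jordan canonical form, so e^{tA} = P · e^{tJ} · P⁻¹, and e^{tJ} can be computed block-by-block.

A has Jordan form
J =
  [-2,  1,  0]
  [ 0, -2,  0]
  [ 0,  0, -2]
(up to reordering of blocks).

Per-block formulas:
  For a 2×2 Jordan block J_2(-2): exp(t · J_2(-2)) = e^(-2t)·(I + t·N), where N is the 2×2 nilpotent shift.
  For a 1×1 block at λ = -2: exp(t · [-2]) = [e^(-2t)].

After assembling e^{tJ} and conjugating by P, we get:

e^{tA} =
  [exp(-2*t), -t*exp(-2*t), -2*t*exp(-2*t)]
  [0, exp(-2*t), 0]
  [0, 0, exp(-2*t)]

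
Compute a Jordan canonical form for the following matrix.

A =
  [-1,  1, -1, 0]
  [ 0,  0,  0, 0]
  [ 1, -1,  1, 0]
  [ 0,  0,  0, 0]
J_2(0) ⊕ J_1(0) ⊕ J_1(0)

The characteristic polynomial is
  det(x·I − A) = x^4

Eigenvalues and multiplicities (the geometric multiplicity of λ is n − rank(A − λI), which equals the number of Jordan blocks for λ):
  λ = 0: algebraic multiplicity = 4, geometric multiplicity = 3

Determining the block sizes for each eigenvalue:
  λ = 0: 3 blocks summing to 4 forces exactly one block of size 2 and the rest size 1 → block sizes [2, 1, 1]

Assembling the blocks gives a Jordan form
J =
  [0, 1, 0, 0]
  [0, 0, 0, 0]
  [0, 0, 0, 0]
  [0, 0, 0, 0]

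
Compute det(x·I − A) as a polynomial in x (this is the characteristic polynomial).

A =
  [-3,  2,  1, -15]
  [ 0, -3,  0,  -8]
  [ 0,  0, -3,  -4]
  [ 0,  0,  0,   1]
x^4 + 8*x^3 + 18*x^2 - 27

Expanding det(x·I − A) (e.g. by cofactor expansion or by noting that A is similar to its Jordan form J, which has the same characteristic polynomial as A) gives
  χ_A(x) = x^4 + 8*x^3 + 18*x^2 - 27
which factors as (x - 1)*(x + 3)^3. The eigenvalues (with algebraic multiplicities) are λ = -3 with multiplicity 3, λ = 1 with multiplicity 1.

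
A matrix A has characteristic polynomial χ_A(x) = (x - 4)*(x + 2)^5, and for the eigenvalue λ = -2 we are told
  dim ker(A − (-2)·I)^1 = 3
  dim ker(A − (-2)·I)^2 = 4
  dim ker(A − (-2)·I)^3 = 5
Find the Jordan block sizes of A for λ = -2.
Block sizes for λ = -2: [3, 1, 1]

From the dimensions of kernels of powers, the number of Jordan blocks of size at least j is d_j − d_{j−1} where d_j = dim ker(N^j) (with d_0 = 0). Computing the differences gives [3, 1, 1].
The number of blocks of size exactly k is (#blocks of size ≥ k) − (#blocks of size ≥ k + 1), so the partition is: 2 block(s) of size 1, 1 block(s) of size 3.
In nonincreasing order the block sizes are [3, 1, 1].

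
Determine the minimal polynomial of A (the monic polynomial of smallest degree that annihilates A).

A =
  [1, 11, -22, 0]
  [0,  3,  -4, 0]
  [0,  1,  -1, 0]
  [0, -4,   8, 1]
x^2 - 2*x + 1

The characteristic polynomial is χ_A(x) = (x - 1)^4, so the eigenvalues are known. The minimal polynomial is
  m_A(x) = Π_λ (x − λ)^{k_λ}
where k_λ is the size of the *largest* Jordan block for λ (equivalently, the smallest k with (A − λI)^k v = 0 for every generalised eigenvector v of λ).

  λ = 1: largest Jordan block has size 2, contributing (x − 1)^2

So m_A(x) = (x - 1)^2 = x^2 - 2*x + 1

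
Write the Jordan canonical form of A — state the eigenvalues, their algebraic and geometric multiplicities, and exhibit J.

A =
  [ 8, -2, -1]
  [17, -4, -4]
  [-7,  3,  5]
J_3(3)

The characteristic polynomial is
  det(x·I − A) = x^3 - 9*x^2 + 27*x - 27 = (x - 3)^3

Eigenvalues and multiplicities (the geometric multiplicity of λ is n − rank(A − λI), which equals the number of Jordan blocks for λ):
  λ = 3: algebraic multiplicity = 3, geometric multiplicity = 1

Determining the block sizes for each eigenvalue:
  λ = 3: one block (gm = 1), so the single block has size am = 3 → block sizes [3]

Assembling the blocks gives a Jordan form
J =
  [3, 1, 0]
  [0, 3, 1]
  [0, 0, 3]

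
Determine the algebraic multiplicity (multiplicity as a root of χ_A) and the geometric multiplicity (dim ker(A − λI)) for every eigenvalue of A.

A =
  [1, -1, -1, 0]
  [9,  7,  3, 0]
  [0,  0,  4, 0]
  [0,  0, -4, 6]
λ = 4: alg = 3, geom = 2; λ = 6: alg = 1, geom = 1

Step 1 — factor the characteristic polynomial to read off the algebraic multiplicities:
  χ_A(x) = (x - 6)*(x - 4)^3

Step 2 — compute geometric multiplicities via the rank-nullity identity g(λ) = n − rank(A − λI):
  rank(A − (4)·I) = 2, so dim ker(A − (4)·I) = n − 2 = 2
  rank(A − (6)·I) = 3, so dim ker(A − (6)·I) = n − 3 = 1

Summary:
  λ = 4: algebraic multiplicity = 3, geometric multiplicity = 2
  λ = 6: algebraic multiplicity = 1, geometric multiplicity = 1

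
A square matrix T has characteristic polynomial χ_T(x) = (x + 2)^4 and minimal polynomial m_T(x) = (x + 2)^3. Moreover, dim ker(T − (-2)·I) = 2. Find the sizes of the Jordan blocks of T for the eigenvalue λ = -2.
Block sizes for λ = -2: [3, 1]

Step 1 — from the characteristic polynomial, algebraic multiplicity of λ = -2 is 4. From dim ker(T − (-2)·I) = 2, there are exactly 2 Jordan blocks for λ = -2.
Step 2 — from the minimal polynomial, the factor (x + 2)^3 tells us the largest block for λ = -2 has size 3.
Step 3 — with total size 4, 2 blocks, and largest block 3, the block sizes (in nonincreasing order) are [3, 1].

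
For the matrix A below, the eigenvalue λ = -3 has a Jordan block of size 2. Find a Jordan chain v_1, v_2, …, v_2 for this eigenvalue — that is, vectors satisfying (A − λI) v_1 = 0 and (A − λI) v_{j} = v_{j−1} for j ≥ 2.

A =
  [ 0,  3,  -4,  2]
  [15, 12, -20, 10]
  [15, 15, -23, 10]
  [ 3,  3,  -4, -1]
A Jordan chain for λ = -3 of length 2:
v_1 = (3, 15, 15, 3)ᵀ
v_2 = (1, 0, 0, 0)ᵀ

Let N = A − (-3)·I. We want v_2 with N^2 v_2 = 0 but N^1 v_2 ≠ 0; then v_{j-1} := N · v_j for j = 2, …, 2.

Pick v_2 = (1, 0, 0, 0)ᵀ.
Then v_1 = N · v_2 = (3, 15, 15, 3)ᵀ.

Sanity check: (A − (-3)·I) v_1 = (0, 0, 0, 0)ᵀ = 0. ✓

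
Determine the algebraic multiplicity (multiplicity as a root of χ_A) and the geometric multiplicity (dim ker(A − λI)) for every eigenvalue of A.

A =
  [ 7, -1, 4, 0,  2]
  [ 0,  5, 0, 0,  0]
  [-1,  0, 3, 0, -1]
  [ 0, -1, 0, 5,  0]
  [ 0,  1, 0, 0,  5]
λ = 5: alg = 5, geom = 3

Step 1 — factor the characteristic polynomial to read off the algebraic multiplicities:
  χ_A(x) = (x - 5)^5

Step 2 — compute geometric multiplicities via the rank-nullity identity g(λ) = n − rank(A − λI):
  rank(A − (5)·I) = 2, so dim ker(A − (5)·I) = n − 2 = 3

Summary:
  λ = 5: algebraic multiplicity = 5, geometric multiplicity = 3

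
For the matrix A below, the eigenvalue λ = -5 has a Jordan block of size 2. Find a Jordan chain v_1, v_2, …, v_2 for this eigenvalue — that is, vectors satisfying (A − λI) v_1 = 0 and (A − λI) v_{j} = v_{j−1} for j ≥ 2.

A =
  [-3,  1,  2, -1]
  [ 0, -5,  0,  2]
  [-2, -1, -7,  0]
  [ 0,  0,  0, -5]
A Jordan chain for λ = -5 of length 2:
v_1 = (2, 0, -2, 0)ᵀ
v_2 = (1, 0, 0, 0)ᵀ

Let N = A − (-5)·I. We want v_2 with N^2 v_2 = 0 but N^1 v_2 ≠ 0; then v_{j-1} := N · v_j for j = 2, …, 2.

Pick v_2 = (1, 0, 0, 0)ᵀ.
Then v_1 = N · v_2 = (2, 0, -2, 0)ᵀ.

Sanity check: (A − (-5)·I) v_1 = (0, 0, 0, 0)ᵀ = 0. ✓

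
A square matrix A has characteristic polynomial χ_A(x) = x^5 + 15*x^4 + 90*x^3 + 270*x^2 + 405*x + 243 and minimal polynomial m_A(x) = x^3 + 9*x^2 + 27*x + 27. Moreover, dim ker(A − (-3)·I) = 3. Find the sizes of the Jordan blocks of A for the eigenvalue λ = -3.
Block sizes for λ = -3: [3, 1, 1]

Step 1 — from the characteristic polynomial, algebraic multiplicity of λ = -3 is 5. From dim ker(A − (-3)·I) = 3, there are exactly 3 Jordan blocks for λ = -3.
Step 2 — from the minimal polynomial, the factor (x + 3)^3 tells us the largest block for λ = -3 has size 3.
Step 3 — with total size 5, 3 blocks, and largest block 3, the block sizes (in nonincreasing order) are [3, 1, 1].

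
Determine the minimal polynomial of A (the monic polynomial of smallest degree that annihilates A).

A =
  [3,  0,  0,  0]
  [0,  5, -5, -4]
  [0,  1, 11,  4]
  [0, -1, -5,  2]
x^3 - 15*x^2 + 72*x - 108

The characteristic polynomial is χ_A(x) = (x - 6)^3*(x - 3), so the eigenvalues are known. The minimal polynomial is
  m_A(x) = Π_λ (x − λ)^{k_λ}
where k_λ is the size of the *largest* Jordan block for λ (equivalently, the smallest k with (A − λI)^k v = 0 for every generalised eigenvector v of λ).

  λ = 3: largest Jordan block has size 1, contributing (x − 3)
  λ = 6: largest Jordan block has size 2, contributing (x − 6)^2

So m_A(x) = (x - 6)^2*(x - 3) = x^3 - 15*x^2 + 72*x - 108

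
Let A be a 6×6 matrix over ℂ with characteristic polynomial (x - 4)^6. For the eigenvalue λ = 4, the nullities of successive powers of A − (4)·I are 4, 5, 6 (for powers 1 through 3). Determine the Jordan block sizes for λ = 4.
Block sizes for λ = 4: [3, 1, 1, 1]

From the dimensions of kernels of powers, the number of Jordan blocks of size at least j is d_j − d_{j−1} where d_j = dim ker(N^j) (with d_0 = 0). Computing the differences gives [4, 1, 1].
The number of blocks of size exactly k is (#blocks of size ≥ k) − (#blocks of size ≥ k + 1), so the partition is: 3 block(s) of size 1, 1 block(s) of size 3.
In nonincreasing order the block sizes are [3, 1, 1, 1].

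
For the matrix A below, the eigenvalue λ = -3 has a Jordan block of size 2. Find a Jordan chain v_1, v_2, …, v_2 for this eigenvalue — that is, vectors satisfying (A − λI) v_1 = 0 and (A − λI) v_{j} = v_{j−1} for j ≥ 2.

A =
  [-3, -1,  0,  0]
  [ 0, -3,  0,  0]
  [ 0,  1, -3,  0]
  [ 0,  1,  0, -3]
A Jordan chain for λ = -3 of length 2:
v_1 = (-1, 0, 1, 1)ᵀ
v_2 = (0, 1, 0, 0)ᵀ

Let N = A − (-3)·I. We want v_2 with N^2 v_2 = 0 but N^1 v_2 ≠ 0; then v_{j-1} := N · v_j for j = 2, …, 2.

Pick v_2 = (0, 1, 0, 0)ᵀ.
Then v_1 = N · v_2 = (-1, 0, 1, 1)ᵀ.

Sanity check: (A − (-3)·I) v_1 = (0, 0, 0, 0)ᵀ = 0. ✓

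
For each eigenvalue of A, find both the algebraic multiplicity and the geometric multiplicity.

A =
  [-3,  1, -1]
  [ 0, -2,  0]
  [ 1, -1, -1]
λ = -2: alg = 3, geom = 2

Step 1 — factor the characteristic polynomial to read off the algebraic multiplicities:
  χ_A(x) = (x + 2)^3

Step 2 — compute geometric multiplicities via the rank-nullity identity g(λ) = n − rank(A − λI):
  rank(A − (-2)·I) = 1, so dim ker(A − (-2)·I) = n − 1 = 2

Summary:
  λ = -2: algebraic multiplicity = 3, geometric multiplicity = 2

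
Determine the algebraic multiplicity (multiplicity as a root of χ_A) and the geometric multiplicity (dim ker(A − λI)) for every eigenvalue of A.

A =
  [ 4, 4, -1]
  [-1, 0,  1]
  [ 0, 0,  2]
λ = 2: alg = 3, geom = 1

Step 1 — factor the characteristic polynomial to read off the algebraic multiplicities:
  χ_A(x) = (x - 2)^3

Step 2 — compute geometric multiplicities via the rank-nullity identity g(λ) = n − rank(A − λI):
  rank(A − (2)·I) = 2, so dim ker(A − (2)·I) = n − 2 = 1

Summary:
  λ = 2: algebraic multiplicity = 3, geometric multiplicity = 1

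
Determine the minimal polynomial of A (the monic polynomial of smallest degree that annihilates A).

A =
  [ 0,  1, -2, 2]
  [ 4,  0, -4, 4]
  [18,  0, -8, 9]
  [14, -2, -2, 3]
x^3 + 3*x^2 - 4

The characteristic polynomial is χ_A(x) = (x - 1)*(x + 2)^3, so the eigenvalues are known. The minimal polynomial is
  m_A(x) = Π_λ (x − λ)^{k_λ}
where k_λ is the size of the *largest* Jordan block for λ (equivalently, the smallest k with (A − λI)^k v = 0 for every generalised eigenvector v of λ).

  λ = -2: largest Jordan block has size 2, contributing (x + 2)^2
  λ = 1: largest Jordan block has size 1, contributing (x − 1)

So m_A(x) = (x - 1)*(x + 2)^2 = x^3 + 3*x^2 - 4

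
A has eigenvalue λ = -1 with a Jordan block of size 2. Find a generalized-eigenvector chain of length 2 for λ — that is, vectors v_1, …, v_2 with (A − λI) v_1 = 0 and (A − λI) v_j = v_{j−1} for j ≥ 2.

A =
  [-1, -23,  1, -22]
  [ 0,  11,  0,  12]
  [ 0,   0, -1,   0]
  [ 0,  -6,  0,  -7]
A Jordan chain for λ = -1 of length 2:
v_1 = (1, 0, 0, 0)ᵀ
v_2 = (0, 0, 1, 0)ᵀ

Let N = A − (-1)·I. We want v_2 with N^2 v_2 = 0 but N^1 v_2 ≠ 0; then v_{j-1} := N · v_j for j = 2, …, 2.

Pick v_2 = (0, 0, 1, 0)ᵀ.
Then v_1 = N · v_2 = (1, 0, 0, 0)ᵀ.

Sanity check: (A − (-1)·I) v_1 = (0, 0, 0, 0)ᵀ = 0. ✓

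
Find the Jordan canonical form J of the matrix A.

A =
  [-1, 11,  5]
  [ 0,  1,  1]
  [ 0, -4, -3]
J_3(-1)

The characteristic polynomial is
  det(x·I − A) = x^3 + 3*x^2 + 3*x + 1 = (x + 1)^3

Eigenvalues and multiplicities (the geometric multiplicity of λ is n − rank(A − λI), which equals the number of Jordan blocks for λ):
  λ = -1: algebraic multiplicity = 3, geometric multiplicity = 1

Determining the block sizes for each eigenvalue:
  λ = -1: one block (gm = 1), so the single block has size am = 3 → block sizes [3]

Assembling the blocks gives a Jordan form
J =
  [-1,  1,  0]
  [ 0, -1,  1]
  [ 0,  0, -1]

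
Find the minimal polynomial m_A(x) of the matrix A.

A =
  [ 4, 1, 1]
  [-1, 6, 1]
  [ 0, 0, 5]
x^2 - 10*x + 25

The characteristic polynomial is χ_A(x) = (x - 5)^3, so the eigenvalues are known. The minimal polynomial is
  m_A(x) = Π_λ (x − λ)^{k_λ}
where k_λ is the size of the *largest* Jordan block for λ (equivalently, the smallest k with (A − λI)^k v = 0 for every generalised eigenvector v of λ).

  λ = 5: largest Jordan block has size 2, contributing (x − 5)^2

So m_A(x) = (x - 5)^2 = x^2 - 10*x + 25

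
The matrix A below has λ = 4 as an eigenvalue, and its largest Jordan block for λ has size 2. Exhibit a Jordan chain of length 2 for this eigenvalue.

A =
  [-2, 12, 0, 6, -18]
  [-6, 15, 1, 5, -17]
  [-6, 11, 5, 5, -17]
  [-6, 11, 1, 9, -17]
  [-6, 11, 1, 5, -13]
A Jordan chain for λ = 4 of length 2:
v_1 = (0, -1, -1, -1, -1)ᵀ
v_2 = (2, 1, 0, 0, 0)ᵀ

Let N = A − (4)·I. We want v_2 with N^2 v_2 = 0 but N^1 v_2 ≠ 0; then v_{j-1} := N · v_j for j = 2, …, 2.

Pick v_2 = (2, 1, 0, 0, 0)ᵀ.
Then v_1 = N · v_2 = (0, -1, -1, -1, -1)ᵀ.

Sanity check: (A − (4)·I) v_1 = (0, 0, 0, 0, 0)ᵀ = 0. ✓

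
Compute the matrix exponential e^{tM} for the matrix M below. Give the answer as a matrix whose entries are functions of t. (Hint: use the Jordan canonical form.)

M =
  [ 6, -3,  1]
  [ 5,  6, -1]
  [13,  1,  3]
e^{tM} =
  [-t^2*exp(5*t)/2 + t*exp(5*t) + exp(5*t), -5*t^2*exp(5*t)/2 - 3*t*exp(5*t), t^2*exp(5*t) + t*exp(5*t)]
  [-3*t^2*exp(5*t)/2 + 5*t*exp(5*t), -15*t^2*exp(5*t)/2 + t*exp(5*t) + exp(5*t), 3*t^2*exp(5*t) - t*exp(5*t)]
  [-4*t^2*exp(5*t) + 13*t*exp(5*t), -20*t^2*exp(5*t) + t*exp(5*t), 8*t^2*exp(5*t) - 2*t*exp(5*t) + exp(5*t)]

Strategy: write M = P · J · P⁻¹ where J is a Jordan canonical form, so e^{tM} = P · e^{tJ} · P⁻¹, and e^{tJ} can be computed block-by-block.

M has Jordan form
J =
  [5, 1, 0]
  [0, 5, 1]
  [0, 0, 5]
(up to reordering of blocks).

Per-block formulas:
  For a 3×3 Jordan block J_3(5): exp(t · J_3(5)) = e^(5t)·(I + t·N + (t^2/2)·N^2), where N is the 3×3 nilpotent shift.

After assembling e^{tJ} and conjugating by P, we get:

e^{tM} =
  [-t^2*exp(5*t)/2 + t*exp(5*t) + exp(5*t), -5*t^2*exp(5*t)/2 - 3*t*exp(5*t), t^2*exp(5*t) + t*exp(5*t)]
  [-3*t^2*exp(5*t)/2 + 5*t*exp(5*t), -15*t^2*exp(5*t)/2 + t*exp(5*t) + exp(5*t), 3*t^2*exp(5*t) - t*exp(5*t)]
  [-4*t^2*exp(5*t) + 13*t*exp(5*t), -20*t^2*exp(5*t) + t*exp(5*t), 8*t^2*exp(5*t) - 2*t*exp(5*t) + exp(5*t)]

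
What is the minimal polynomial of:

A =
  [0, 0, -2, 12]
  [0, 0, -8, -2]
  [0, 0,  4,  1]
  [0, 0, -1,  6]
x^3 - 10*x^2 + 25*x

The characteristic polynomial is χ_A(x) = x^2*(x - 5)^2, so the eigenvalues are known. The minimal polynomial is
  m_A(x) = Π_λ (x − λ)^{k_λ}
where k_λ is the size of the *largest* Jordan block for λ (equivalently, the smallest k with (A − λI)^k v = 0 for every generalised eigenvector v of λ).

  λ = 0: largest Jordan block has size 1, contributing (x − 0)
  λ = 5: largest Jordan block has size 2, contributing (x − 5)^2

So m_A(x) = x*(x - 5)^2 = x^3 - 10*x^2 + 25*x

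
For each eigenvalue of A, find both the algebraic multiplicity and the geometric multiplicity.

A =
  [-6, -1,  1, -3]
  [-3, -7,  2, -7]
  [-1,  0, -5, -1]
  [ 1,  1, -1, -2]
λ = -5: alg = 4, geom = 2

Step 1 — factor the characteristic polynomial to read off the algebraic multiplicities:
  χ_A(x) = (x + 5)^4

Step 2 — compute geometric multiplicities via the rank-nullity identity g(λ) = n − rank(A − λI):
  rank(A − (-5)·I) = 2, so dim ker(A − (-5)·I) = n − 2 = 2

Summary:
  λ = -5: algebraic multiplicity = 4, geometric multiplicity = 2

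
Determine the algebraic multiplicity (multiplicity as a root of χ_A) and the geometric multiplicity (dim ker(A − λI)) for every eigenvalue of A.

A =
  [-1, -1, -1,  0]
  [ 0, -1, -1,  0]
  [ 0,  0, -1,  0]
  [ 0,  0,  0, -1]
λ = -1: alg = 4, geom = 2

Step 1 — factor the characteristic polynomial to read off the algebraic multiplicities:
  χ_A(x) = (x + 1)^4

Step 2 — compute geometric multiplicities via the rank-nullity identity g(λ) = n − rank(A − λI):
  rank(A − (-1)·I) = 2, so dim ker(A − (-1)·I) = n − 2 = 2

Summary:
  λ = -1: algebraic multiplicity = 4, geometric multiplicity = 2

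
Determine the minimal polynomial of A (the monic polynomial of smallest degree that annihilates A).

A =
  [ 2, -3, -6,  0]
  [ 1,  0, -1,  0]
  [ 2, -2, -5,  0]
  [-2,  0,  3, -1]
x^3 + 3*x^2 + 3*x + 1

The characteristic polynomial is χ_A(x) = (x + 1)^4, so the eigenvalues are known. The minimal polynomial is
  m_A(x) = Π_λ (x − λ)^{k_λ}
where k_λ is the size of the *largest* Jordan block for λ (equivalently, the smallest k with (A − λI)^k v = 0 for every generalised eigenvector v of λ).

  λ = -1: largest Jordan block has size 3, contributing (x + 1)^3

So m_A(x) = (x + 1)^3 = x^3 + 3*x^2 + 3*x + 1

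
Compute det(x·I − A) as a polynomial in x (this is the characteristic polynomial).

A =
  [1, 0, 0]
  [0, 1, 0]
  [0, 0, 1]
x^3 - 3*x^2 + 3*x - 1

Expanding det(x·I − A) (e.g. by cofactor expansion or by noting that A is similar to its Jordan form J, which has the same characteristic polynomial as A) gives
  χ_A(x) = x^3 - 3*x^2 + 3*x - 1
which factors as (x - 1)^3. The eigenvalues (with algebraic multiplicities) are λ = 1 with multiplicity 3.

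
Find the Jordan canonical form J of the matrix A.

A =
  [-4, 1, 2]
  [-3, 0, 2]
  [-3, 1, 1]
J_2(-1) ⊕ J_1(-1)

The characteristic polynomial is
  det(x·I − A) = x^3 + 3*x^2 + 3*x + 1 = (x + 1)^3

Eigenvalues and multiplicities (the geometric multiplicity of λ is n − rank(A − λI), which equals the number of Jordan blocks for λ):
  λ = -1: algebraic multiplicity = 3, geometric multiplicity = 2

Determining the block sizes for each eigenvalue:
  λ = -1: 2 blocks summing to 3 forces exactly one block of size 2 and the rest size 1 → block sizes [2, 1]

Assembling the blocks gives a Jordan form
J =
  [-1,  1,  0]
  [ 0, -1,  0]
  [ 0,  0, -1]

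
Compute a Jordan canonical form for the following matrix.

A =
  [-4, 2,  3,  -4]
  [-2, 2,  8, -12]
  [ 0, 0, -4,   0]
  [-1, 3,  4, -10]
J_3(-4) ⊕ J_1(-4)

The characteristic polynomial is
  det(x·I − A) = x^4 + 16*x^3 + 96*x^2 + 256*x + 256 = (x + 4)^4

Eigenvalues and multiplicities (the geometric multiplicity of λ is n − rank(A − λI), which equals the number of Jordan blocks for λ):
  λ = -4: algebraic multiplicity = 4, geometric multiplicity = 2

Determining the block sizes for each eigenvalue:
  λ = -4: with am = 4 and gm = 2, the partition is not yet determined (e.g. several partitions of 4 into 2 parts exist). Let N = A − (-4)·I. Computing rank(N^1) = 2, rank(N^2) = 1, rank(N^3) = 0; the number of blocks of size ≥ j is rank(N^{j−1}) − rank(N^j), giving [2, 1, 1]. So we have 1 block(s) of size 3, 1 block(s) of size 1 → block sizes [3, 1]

Assembling the blocks gives a Jordan form
J =
  [-4,  1,  0,  0]
  [ 0, -4,  1,  0]
  [ 0,  0, -4,  0]
  [ 0,  0,  0, -4]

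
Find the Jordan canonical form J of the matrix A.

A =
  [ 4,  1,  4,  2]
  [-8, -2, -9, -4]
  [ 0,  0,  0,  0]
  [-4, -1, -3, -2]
J_3(0) ⊕ J_1(0)

The characteristic polynomial is
  det(x·I − A) = x^4

Eigenvalues and multiplicities (the geometric multiplicity of λ is n − rank(A − λI), which equals the number of Jordan blocks for λ):
  λ = 0: algebraic multiplicity = 4, geometric multiplicity = 2

Determining the block sizes for each eigenvalue:
  λ = 0: with am = 4 and gm = 2, the partition is not yet determined (e.g. several partitions of 4 into 2 parts exist). Let N = A − (0)·I. Computing rank(N^1) = 2, rank(N^2) = 1, rank(N^3) = 0; the number of blocks of size ≥ j is rank(N^{j−1}) − rank(N^j), giving [2, 1, 1]. So we have 1 block(s) of size 3, 1 block(s) of size 1 → block sizes [3, 1]

Assembling the blocks gives a Jordan form
J =
  [0, 1, 0, 0]
  [0, 0, 1, 0]
  [0, 0, 0, 0]
  [0, 0, 0, 0]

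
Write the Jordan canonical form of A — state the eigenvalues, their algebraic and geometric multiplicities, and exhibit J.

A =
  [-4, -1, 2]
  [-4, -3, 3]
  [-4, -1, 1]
J_3(-2)

The characteristic polynomial is
  det(x·I − A) = x^3 + 6*x^2 + 12*x + 8 = (x + 2)^3

Eigenvalues and multiplicities (the geometric multiplicity of λ is n − rank(A − λI), which equals the number of Jordan blocks for λ):
  λ = -2: algebraic multiplicity = 3, geometric multiplicity = 1

Determining the block sizes for each eigenvalue:
  λ = -2: one block (gm = 1), so the single block has size am = 3 → block sizes [3]

Assembling the blocks gives a Jordan form
J =
  [-2,  1,  0]
  [ 0, -2,  1]
  [ 0,  0, -2]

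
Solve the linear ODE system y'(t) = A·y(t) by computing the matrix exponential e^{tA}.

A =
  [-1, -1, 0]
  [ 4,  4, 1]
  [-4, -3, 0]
e^{tA} =
  [-2*t*exp(t) + exp(t), -t^2*exp(t)/2 - t*exp(t), -t^2*exp(t)/2]
  [4*t*exp(t), t^2*exp(t) + 3*t*exp(t) + exp(t), t^2*exp(t) + t*exp(t)]
  [-4*t*exp(t), -t^2*exp(t) - 3*t*exp(t), -t^2*exp(t) - t*exp(t) + exp(t)]

Strategy: write A = P · J · P⁻¹ where J is a Jordan canonical form, so e^{tA} = P · e^{tJ} · P⁻¹, and e^{tJ} can be computed block-by-block.

A has Jordan form
J =
  [1, 1, 0]
  [0, 1, 1]
  [0, 0, 1]
(up to reordering of blocks).

Per-block formulas:
  For a 3×3 Jordan block J_3(1): exp(t · J_3(1)) = e^(1t)·(I + t·N + (t^2/2)·N^2), where N is the 3×3 nilpotent shift.

After assembling e^{tJ} and conjugating by P, we get:

e^{tA} =
  [-2*t*exp(t) + exp(t), -t^2*exp(t)/2 - t*exp(t), -t^2*exp(t)/2]
  [4*t*exp(t), t^2*exp(t) + 3*t*exp(t) + exp(t), t^2*exp(t) + t*exp(t)]
  [-4*t*exp(t), -t^2*exp(t) - 3*t*exp(t), -t^2*exp(t) - t*exp(t) + exp(t)]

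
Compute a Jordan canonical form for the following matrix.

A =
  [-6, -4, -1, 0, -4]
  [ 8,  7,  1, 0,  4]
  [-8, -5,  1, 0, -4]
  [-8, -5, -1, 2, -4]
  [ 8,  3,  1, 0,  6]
J_3(2) ⊕ J_1(2) ⊕ J_1(2)

The characteristic polynomial is
  det(x·I − A) = x^5 - 10*x^4 + 40*x^3 - 80*x^2 + 80*x - 32 = (x - 2)^5

Eigenvalues and multiplicities (the geometric multiplicity of λ is n − rank(A − λI), which equals the number of Jordan blocks for λ):
  λ = 2: algebraic multiplicity = 5, geometric multiplicity = 3

Determining the block sizes for each eigenvalue:
  λ = 2: with am = 5 and gm = 3, the partition is not yet determined (e.g. several partitions of 5 into 3 parts exist). Let N = A − (2)·I. Computing rank(N^1) = 2, rank(N^2) = 1, rank(N^3) = 0; the number of blocks of size ≥ j is rank(N^{j−1}) − rank(N^j), giving [3, 1, 1]. So we have 1 block(s) of size 3, 2 block(s) of size 1 → block sizes [3, 1, 1]

Assembling the blocks gives a Jordan form
J =
  [2, 1, 0, 0, 0]
  [0, 2, 1, 0, 0]
  [0, 0, 2, 0, 0]
  [0, 0, 0, 2, 0]
  [0, 0, 0, 0, 2]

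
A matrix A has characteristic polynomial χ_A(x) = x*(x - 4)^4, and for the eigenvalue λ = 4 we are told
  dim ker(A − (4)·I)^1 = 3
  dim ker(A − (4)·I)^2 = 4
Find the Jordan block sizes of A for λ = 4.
Block sizes for λ = 4: [2, 1, 1]

From the dimensions of kernels of powers, the number of Jordan blocks of size at least j is d_j − d_{j−1} where d_j = dim ker(N^j) (with d_0 = 0). Computing the differences gives [3, 1].
The number of blocks of size exactly k is (#blocks of size ≥ k) − (#blocks of size ≥ k + 1), so the partition is: 2 block(s) of size 1, 1 block(s) of size 2.
In nonincreasing order the block sizes are [2, 1, 1].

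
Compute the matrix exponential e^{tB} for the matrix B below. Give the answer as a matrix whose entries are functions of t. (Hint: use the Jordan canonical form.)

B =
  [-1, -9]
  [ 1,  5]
e^{tB} =
  [-3*t*exp(2*t) + exp(2*t), -9*t*exp(2*t)]
  [t*exp(2*t), 3*t*exp(2*t) + exp(2*t)]

Strategy: write B = P · J · P⁻¹ where J is a Jordan canonical form, so e^{tB} = P · e^{tJ} · P⁻¹, and e^{tJ} can be computed block-by-block.

B has Jordan form
J =
  [2, 1]
  [0, 2]
(up to reordering of blocks).

Per-block formulas:
  For a 2×2 Jordan block J_2(2): exp(t · J_2(2)) = e^(2t)·(I + t·N), where N is the 2×2 nilpotent shift.

After assembling e^{tJ} and conjugating by P, we get:

e^{tB} =
  [-3*t*exp(2*t) + exp(2*t), -9*t*exp(2*t)]
  [t*exp(2*t), 3*t*exp(2*t) + exp(2*t)]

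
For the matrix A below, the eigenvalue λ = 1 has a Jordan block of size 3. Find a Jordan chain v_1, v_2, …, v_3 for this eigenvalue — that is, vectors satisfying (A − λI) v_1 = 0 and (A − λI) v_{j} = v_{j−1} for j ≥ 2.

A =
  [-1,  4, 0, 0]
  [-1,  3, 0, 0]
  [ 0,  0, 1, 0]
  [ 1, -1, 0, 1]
A Jordan chain for λ = 1 of length 3:
v_1 = (0, 0, 0, -1)ᵀ
v_2 = (-2, -1, 0, 1)ᵀ
v_3 = (1, 0, 0, 0)ᵀ

Let N = A − (1)·I. We want v_3 with N^3 v_3 = 0 but N^2 v_3 ≠ 0; then v_{j-1} := N · v_j for j = 3, …, 2.

Pick v_3 = (1, 0, 0, 0)ᵀ.
Then v_2 = N · v_3 = (-2, -1, 0, 1)ᵀ.
Then v_1 = N · v_2 = (0, 0, 0, -1)ᵀ.

Sanity check: (A − (1)·I) v_1 = (0, 0, 0, 0)ᵀ = 0. ✓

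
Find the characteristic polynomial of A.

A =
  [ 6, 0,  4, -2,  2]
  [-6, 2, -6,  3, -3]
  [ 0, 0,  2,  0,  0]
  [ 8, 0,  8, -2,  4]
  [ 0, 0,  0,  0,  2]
x^5 - 10*x^4 + 40*x^3 - 80*x^2 + 80*x - 32

Expanding det(x·I − A) (e.g. by cofactor expansion or by noting that A is similar to its Jordan form J, which has the same characteristic polynomial as A) gives
  χ_A(x) = x^5 - 10*x^4 + 40*x^3 - 80*x^2 + 80*x - 32
which factors as (x - 2)^5. The eigenvalues (with algebraic multiplicities) are λ = 2 with multiplicity 5.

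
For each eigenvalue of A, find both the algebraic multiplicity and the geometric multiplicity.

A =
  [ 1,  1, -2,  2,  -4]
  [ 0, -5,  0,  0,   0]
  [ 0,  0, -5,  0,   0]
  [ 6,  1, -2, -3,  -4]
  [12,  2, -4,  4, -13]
λ = -5: alg = 5, geom = 4

Step 1 — factor the characteristic polynomial to read off the algebraic multiplicities:
  χ_A(x) = (x + 5)^5

Step 2 — compute geometric multiplicities via the rank-nullity identity g(λ) = n − rank(A − λI):
  rank(A − (-5)·I) = 1, so dim ker(A − (-5)·I) = n − 1 = 4

Summary:
  λ = -5: algebraic multiplicity = 5, geometric multiplicity = 4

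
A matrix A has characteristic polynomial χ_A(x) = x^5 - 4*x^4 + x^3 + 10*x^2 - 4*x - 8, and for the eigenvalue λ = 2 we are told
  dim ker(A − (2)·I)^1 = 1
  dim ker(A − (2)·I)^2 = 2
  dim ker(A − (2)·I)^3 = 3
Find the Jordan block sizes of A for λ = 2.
Block sizes for λ = 2: [3]

From the dimensions of kernels of powers, the number of Jordan blocks of size at least j is d_j − d_{j−1} where d_j = dim ker(N^j) (with d_0 = 0). Computing the differences gives [1, 1, 1].
The number of blocks of size exactly k is (#blocks of size ≥ k) − (#blocks of size ≥ k + 1), so the partition is: 1 block(s) of size 3.
In nonincreasing order the block sizes are [3].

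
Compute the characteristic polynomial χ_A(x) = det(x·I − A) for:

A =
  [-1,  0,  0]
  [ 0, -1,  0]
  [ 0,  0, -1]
x^3 + 3*x^2 + 3*x + 1

Expanding det(x·I − A) (e.g. by cofactor expansion or by noting that A is similar to its Jordan form J, which has the same characteristic polynomial as A) gives
  χ_A(x) = x^3 + 3*x^2 + 3*x + 1
which factors as (x + 1)^3. The eigenvalues (with algebraic multiplicities) are λ = -1 with multiplicity 3.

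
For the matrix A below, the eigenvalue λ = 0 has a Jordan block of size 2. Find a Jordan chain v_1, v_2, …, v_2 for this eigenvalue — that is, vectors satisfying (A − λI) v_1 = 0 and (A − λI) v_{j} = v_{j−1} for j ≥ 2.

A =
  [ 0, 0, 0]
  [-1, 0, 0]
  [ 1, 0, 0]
A Jordan chain for λ = 0 of length 2:
v_1 = (0, -1, 1)ᵀ
v_2 = (1, 0, 0)ᵀ

Let N = A − (0)·I. We want v_2 with N^2 v_2 = 0 but N^1 v_2 ≠ 0; then v_{j-1} := N · v_j for j = 2, …, 2.

Pick v_2 = (1, 0, 0)ᵀ.
Then v_1 = N · v_2 = (0, -1, 1)ᵀ.

Sanity check: (A − (0)·I) v_1 = (0, 0, 0)ᵀ = 0. ✓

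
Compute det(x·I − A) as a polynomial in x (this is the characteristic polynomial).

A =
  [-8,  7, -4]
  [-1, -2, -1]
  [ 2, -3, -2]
x^3 + 12*x^2 + 48*x + 64

Expanding det(x·I − A) (e.g. by cofactor expansion or by noting that A is similar to its Jordan form J, which has the same characteristic polynomial as A) gives
  χ_A(x) = x^3 + 12*x^2 + 48*x + 64
which factors as (x + 4)^3. The eigenvalues (with algebraic multiplicities) are λ = -4 with multiplicity 3.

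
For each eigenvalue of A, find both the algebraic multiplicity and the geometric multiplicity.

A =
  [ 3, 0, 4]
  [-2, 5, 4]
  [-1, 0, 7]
λ = 5: alg = 3, geom = 2

Step 1 — factor the characteristic polynomial to read off the algebraic multiplicities:
  χ_A(x) = (x - 5)^3

Step 2 — compute geometric multiplicities via the rank-nullity identity g(λ) = n − rank(A − λI):
  rank(A − (5)·I) = 1, so dim ker(A − (5)·I) = n − 1 = 2

Summary:
  λ = 5: algebraic multiplicity = 3, geometric multiplicity = 2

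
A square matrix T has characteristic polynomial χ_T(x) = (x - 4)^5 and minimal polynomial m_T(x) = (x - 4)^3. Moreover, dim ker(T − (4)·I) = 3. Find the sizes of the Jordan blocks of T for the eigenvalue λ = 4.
Block sizes for λ = 4: [3, 1, 1]

Step 1 — from the characteristic polynomial, algebraic multiplicity of λ = 4 is 5. From dim ker(T − (4)·I) = 3, there are exactly 3 Jordan blocks for λ = 4.
Step 2 — from the minimal polynomial, the factor (x − 4)^3 tells us the largest block for λ = 4 has size 3.
Step 3 — with total size 5, 3 blocks, and largest block 3, the block sizes (in nonincreasing order) are [3, 1, 1].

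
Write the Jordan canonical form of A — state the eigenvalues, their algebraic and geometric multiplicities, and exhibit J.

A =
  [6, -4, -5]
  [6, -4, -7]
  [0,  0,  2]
J_1(0) ⊕ J_2(2)

The characteristic polynomial is
  det(x·I − A) = x^3 - 4*x^2 + 4*x = x*(x - 2)^2

Eigenvalues and multiplicities (the geometric multiplicity of λ is n − rank(A − λI), which equals the number of Jordan blocks for λ):
  λ = 0: algebraic multiplicity = 1, geometric multiplicity = 1
  λ = 2: algebraic multiplicity = 2, geometric multiplicity = 1

Determining the block sizes for each eigenvalue:
  λ = 0: one block (gm = 1), so the single block has size am = 1 → block sizes [1]
  λ = 2: one block (gm = 1), so the single block has size am = 2 → block sizes [2]

Assembling the blocks gives a Jordan form
J =
  [0, 0, 0]
  [0, 2, 1]
  [0, 0, 2]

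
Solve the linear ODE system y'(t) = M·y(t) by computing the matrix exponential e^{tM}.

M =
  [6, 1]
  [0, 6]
e^{tM} =
  [exp(6*t), t*exp(6*t)]
  [0, exp(6*t)]

Strategy: write M = P · J · P⁻¹ where J is a Jordan canonical form, so e^{tM} = P · e^{tJ} · P⁻¹, and e^{tJ} can be computed block-by-block.

M has Jordan form
J =
  [6, 1]
  [0, 6]
(up to reordering of blocks).

Per-block formulas:
  For a 2×2 Jordan block J_2(6): exp(t · J_2(6)) = e^(6t)·(I + t·N), where N is the 2×2 nilpotent shift.

After assembling e^{tJ} and conjugating by P, we get:

e^{tM} =
  [exp(6*t), t*exp(6*t)]
  [0, exp(6*t)]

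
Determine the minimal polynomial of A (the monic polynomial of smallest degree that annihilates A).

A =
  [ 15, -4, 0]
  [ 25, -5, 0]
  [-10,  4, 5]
x^2 - 10*x + 25

The characteristic polynomial is χ_A(x) = (x - 5)^3, so the eigenvalues are known. The minimal polynomial is
  m_A(x) = Π_λ (x − λ)^{k_λ}
where k_λ is the size of the *largest* Jordan block for λ (equivalently, the smallest k with (A − λI)^k v = 0 for every generalised eigenvector v of λ).

  λ = 5: largest Jordan block has size 2, contributing (x − 5)^2

So m_A(x) = (x - 5)^2 = x^2 - 10*x + 25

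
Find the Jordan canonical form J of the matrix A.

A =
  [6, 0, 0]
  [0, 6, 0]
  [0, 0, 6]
J_1(6) ⊕ J_1(6) ⊕ J_1(6)

The characteristic polynomial is
  det(x·I − A) = x^3 - 18*x^2 + 108*x - 216 = (x - 6)^3

Eigenvalues and multiplicities (the geometric multiplicity of λ is n − rank(A − λI), which equals the number of Jordan blocks for λ):
  λ = 6: algebraic multiplicity = 3, geometric multiplicity = 3

Determining the block sizes for each eigenvalue:
  λ = 6: gm = am = 3, so every block has size 1 → block sizes [1, 1, 1]

Assembling the blocks gives a Jordan form
J =
  [6, 0, 0]
  [0, 6, 0]
  [0, 0, 6]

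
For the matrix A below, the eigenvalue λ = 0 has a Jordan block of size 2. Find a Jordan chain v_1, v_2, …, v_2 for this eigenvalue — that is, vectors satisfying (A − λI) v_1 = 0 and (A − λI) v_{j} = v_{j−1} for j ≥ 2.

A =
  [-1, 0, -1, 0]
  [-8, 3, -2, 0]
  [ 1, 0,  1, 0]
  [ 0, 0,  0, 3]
A Jordan chain for λ = 0 of length 2:
v_1 = (-1, -2, 1, 0)ᵀ
v_2 = (1, 2, 0, 0)ᵀ

Let N = A − (0)·I. We want v_2 with N^2 v_2 = 0 but N^1 v_2 ≠ 0; then v_{j-1} := N · v_j for j = 2, …, 2.

Pick v_2 = (1, 2, 0, 0)ᵀ.
Then v_1 = N · v_2 = (-1, -2, 1, 0)ᵀ.

Sanity check: (A − (0)·I) v_1 = (0, 0, 0, 0)ᵀ = 0. ✓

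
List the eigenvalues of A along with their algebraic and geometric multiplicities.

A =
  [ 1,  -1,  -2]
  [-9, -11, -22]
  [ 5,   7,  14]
λ = 0: alg = 1, geom = 1; λ = 2: alg = 2, geom = 1

Step 1 — factor the characteristic polynomial to read off the algebraic multiplicities:
  χ_A(x) = x*(x - 2)^2

Step 2 — compute geometric multiplicities via the rank-nullity identity g(λ) = n − rank(A − λI):
  rank(A − (0)·I) = 2, so dim ker(A − (0)·I) = n − 2 = 1
  rank(A − (2)·I) = 2, so dim ker(A − (2)·I) = n − 2 = 1

Summary:
  λ = 0: algebraic multiplicity = 1, geometric multiplicity = 1
  λ = 2: algebraic multiplicity = 2, geometric multiplicity = 1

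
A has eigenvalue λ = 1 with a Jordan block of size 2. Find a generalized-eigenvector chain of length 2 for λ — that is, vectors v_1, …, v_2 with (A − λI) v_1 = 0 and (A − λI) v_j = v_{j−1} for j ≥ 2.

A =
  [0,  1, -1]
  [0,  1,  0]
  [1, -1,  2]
A Jordan chain for λ = 1 of length 2:
v_1 = (-1, 0, 1)ᵀ
v_2 = (1, 0, 0)ᵀ

Let N = A − (1)·I. We want v_2 with N^2 v_2 = 0 but N^1 v_2 ≠ 0; then v_{j-1} := N · v_j for j = 2, …, 2.

Pick v_2 = (1, 0, 0)ᵀ.
Then v_1 = N · v_2 = (-1, 0, 1)ᵀ.

Sanity check: (A − (1)·I) v_1 = (0, 0, 0)ᵀ = 0. ✓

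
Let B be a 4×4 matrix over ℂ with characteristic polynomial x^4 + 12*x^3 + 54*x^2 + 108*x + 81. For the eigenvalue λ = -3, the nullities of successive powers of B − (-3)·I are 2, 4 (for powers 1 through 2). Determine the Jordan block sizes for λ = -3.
Block sizes for λ = -3: [2, 2]

From the dimensions of kernels of powers, the number of Jordan blocks of size at least j is d_j − d_{j−1} where d_j = dim ker(N^j) (with d_0 = 0). Computing the differences gives [2, 2].
The number of blocks of size exactly k is (#blocks of size ≥ k) − (#blocks of size ≥ k + 1), so the partition is: 2 block(s) of size 2.
In nonincreasing order the block sizes are [2, 2].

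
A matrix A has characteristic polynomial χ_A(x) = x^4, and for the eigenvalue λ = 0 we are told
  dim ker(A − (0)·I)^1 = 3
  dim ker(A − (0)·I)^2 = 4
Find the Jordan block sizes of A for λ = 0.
Block sizes for λ = 0: [2, 1, 1]

From the dimensions of kernels of powers, the number of Jordan blocks of size at least j is d_j − d_{j−1} where d_j = dim ker(N^j) (with d_0 = 0). Computing the differences gives [3, 1].
The number of blocks of size exactly k is (#blocks of size ≥ k) − (#blocks of size ≥ k + 1), so the partition is: 2 block(s) of size 1, 1 block(s) of size 2.
In nonincreasing order the block sizes are [2, 1, 1].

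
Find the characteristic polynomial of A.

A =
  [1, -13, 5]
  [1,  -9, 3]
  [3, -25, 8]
x^3

Expanding det(x·I − A) (e.g. by cofactor expansion or by noting that A is similar to its Jordan form J, which has the same characteristic polynomial as A) gives
  χ_A(x) = x^3
which factors as x^3. The eigenvalues (with algebraic multiplicities) are λ = 0 with multiplicity 3.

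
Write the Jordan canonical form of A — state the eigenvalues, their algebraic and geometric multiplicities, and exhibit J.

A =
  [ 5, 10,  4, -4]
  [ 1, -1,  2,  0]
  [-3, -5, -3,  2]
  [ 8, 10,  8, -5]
J_3(-1) ⊕ J_1(-1)

The characteristic polynomial is
  det(x·I − A) = x^4 + 4*x^3 + 6*x^2 + 4*x + 1 = (x + 1)^4

Eigenvalues and multiplicities (the geometric multiplicity of λ is n − rank(A − λI), which equals the number of Jordan blocks for λ):
  λ = -1: algebraic multiplicity = 4, geometric multiplicity = 2

Determining the block sizes for each eigenvalue:
  λ = -1: with am = 4 and gm = 2, the partition is not yet determined (e.g. several partitions of 4 into 2 parts exist). Let N = A − (-1)·I. Computing rank(N^1) = 2, rank(N^2) = 1, rank(N^3) = 0; the number of blocks of size ≥ j is rank(N^{j−1}) − rank(N^j), giving [2, 1, 1]. So we have 1 block(s) of size 3, 1 block(s) of size 1 → block sizes [3, 1]

Assembling the blocks gives a Jordan form
J =
  [-1,  1,  0,  0]
  [ 0, -1,  1,  0]
  [ 0,  0, -1,  0]
  [ 0,  0,  0, -1]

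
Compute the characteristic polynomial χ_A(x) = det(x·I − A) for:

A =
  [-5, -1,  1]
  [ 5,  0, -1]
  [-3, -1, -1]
x^3 + 6*x^2 + 12*x + 8

Expanding det(x·I − A) (e.g. by cofactor expansion or by noting that A is similar to its Jordan form J, which has the same characteristic polynomial as A) gives
  χ_A(x) = x^3 + 6*x^2 + 12*x + 8
which factors as (x + 2)^3. The eigenvalues (with algebraic multiplicities) are λ = -2 with multiplicity 3.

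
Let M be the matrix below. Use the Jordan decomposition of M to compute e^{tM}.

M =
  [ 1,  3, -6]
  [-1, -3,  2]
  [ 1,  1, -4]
e^{tM} =
  [3*t*exp(-2*t) + exp(-2*t), 3*t*exp(-2*t), -6*t*exp(-2*t)]
  [-t*exp(-2*t), -t*exp(-2*t) + exp(-2*t), 2*t*exp(-2*t)]
  [t*exp(-2*t), t*exp(-2*t), -2*t*exp(-2*t) + exp(-2*t)]

Strategy: write M = P · J · P⁻¹ where J is a Jordan canonical form, so e^{tM} = P · e^{tJ} · P⁻¹, and e^{tJ} can be computed block-by-block.

M has Jordan form
J =
  [-2,  1,  0]
  [ 0, -2,  0]
  [ 0,  0, -2]
(up to reordering of blocks).

Per-block formulas:
  For a 1×1 block at λ = -2: exp(t · [-2]) = [e^(-2t)].
  For a 2×2 Jordan block J_2(-2): exp(t · J_2(-2)) = e^(-2t)·(I + t·N), where N is the 2×2 nilpotent shift.

After assembling e^{tJ} and conjugating by P, we get:

e^{tM} =
  [3*t*exp(-2*t) + exp(-2*t), 3*t*exp(-2*t), -6*t*exp(-2*t)]
  [-t*exp(-2*t), -t*exp(-2*t) + exp(-2*t), 2*t*exp(-2*t)]
  [t*exp(-2*t), t*exp(-2*t), -2*t*exp(-2*t) + exp(-2*t)]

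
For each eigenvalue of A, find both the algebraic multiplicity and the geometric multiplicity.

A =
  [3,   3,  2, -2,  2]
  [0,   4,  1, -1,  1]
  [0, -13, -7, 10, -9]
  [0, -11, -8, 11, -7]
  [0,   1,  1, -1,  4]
λ = 3: alg = 5, geom = 2

Step 1 — factor the characteristic polynomial to read off the algebraic multiplicities:
  χ_A(x) = (x - 3)^5

Step 2 — compute geometric multiplicities via the rank-nullity identity g(λ) = n − rank(A − λI):
  rank(A − (3)·I) = 3, so dim ker(A − (3)·I) = n − 3 = 2

Summary:
  λ = 3: algebraic multiplicity = 5, geometric multiplicity = 2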